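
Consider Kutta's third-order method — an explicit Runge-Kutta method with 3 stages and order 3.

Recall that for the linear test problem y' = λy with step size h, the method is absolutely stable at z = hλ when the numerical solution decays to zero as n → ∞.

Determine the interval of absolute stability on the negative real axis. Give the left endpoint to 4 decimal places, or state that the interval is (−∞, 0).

(-2.5127, 0).

With y'=λy (z=hλ):
  order 3, 3-stage ⇒ R(z)=1+z+z^2/2+z^3/6
  (e.g. R(-1.74)=-0.10420, |R|=0.10420)

Boundary: |R(x)|=1, x<0.
x=-1.74: |R|=0.1042
|R(-2.29)|=0.6694 |R(-1.96)|=0.2941 |R(-0.56)|=0.5675
Bisect:
  x_lo=-2.9571 |R|=1.8946  x_hi=-0.0679 |R|=0.9344
  mid=-1.51249 |R|=0.05465 →hi
  mid=-2.23480 |R|=0.59785 →hi
  mid=-2.59595 |R|=1.14214 →lo
  mid=-2.41537 |R|=0.84692 →hi
  mid=-2.50566 |R|=0.98839 →hi
  mid=-2.55081 |R|=1.06369 →lo
  mid=-2.52823 |R|=1.02565 →lo
  ...
  [-2.51289,-2.51272] ⇒ x*=-2.5127
So |R|<1 on (-2.5127, 0).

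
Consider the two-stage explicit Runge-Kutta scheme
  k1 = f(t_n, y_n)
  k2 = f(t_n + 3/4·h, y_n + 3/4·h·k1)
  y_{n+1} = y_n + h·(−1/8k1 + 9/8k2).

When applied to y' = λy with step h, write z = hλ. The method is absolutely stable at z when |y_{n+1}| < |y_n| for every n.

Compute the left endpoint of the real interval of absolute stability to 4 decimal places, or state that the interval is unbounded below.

Set f=λy, z=hλ:
  k1=λy_n ⇒ h·k1=z·y_n;  k2=λ(1+3/4z)y_n ⇒ h·k2=z(1+3/4z)y_n
  y_{n+1}/y_n = 1 − 1/8z + 9/8z(1+3/4z) = 1 + z + 27/32z²
  ⇒ R(z) = 1 + z + 27/32z².

Boundary: |R(x)|=1, x<0.
x=-0.64: |R|=0.7056
R=1: x+27/32x²=0 ⇒ x=−32/27=-1.1852; min R=1−1/(4·27/32)=0.7037>−1
Confirm numerically:
  x=-0.903: |R|=0.78500 <1
  x=-0.891: |R|=0.77884 <1
  x=-0.786: |R|=0.73527 <1
  x=-0.501: |R|=0.71078 <1
  x=-1.661: |R|=1.66684 >1
  x=-1.563: |R|=1.49826 >1
  x=-1.375: |R|=1.22021 >1
Interval (-1.1852, 0).

z* = -1.1852.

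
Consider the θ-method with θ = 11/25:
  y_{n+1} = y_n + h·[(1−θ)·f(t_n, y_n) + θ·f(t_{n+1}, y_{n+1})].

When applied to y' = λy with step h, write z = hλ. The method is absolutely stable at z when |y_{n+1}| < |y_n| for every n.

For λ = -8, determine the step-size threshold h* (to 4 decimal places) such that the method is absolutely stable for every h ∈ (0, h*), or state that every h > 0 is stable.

(-16.6667,0); λ=-8 ⇒ h* = (50/3)/8 = 2.0833.

On y'=λy, z=hλ:
  y_{n+1} = y_n + z·[14/25·y_n + 11/25·y_{n+1}] ⇒ (1 − 11/25z)y_{n+1} = (1 + 14/25z)y_n
  Hence R(z) = (1 + 14/25z)/(1 − 11/25z).

Need |R(x)|<1, x<0.
x=-1.6: |R|=0.0610
R=−1: 1+14/25x = −1+11/25x ⇒ -3/25x=2 ⇒ x=2/(-3/25)=-16.6667
Confirm numerically:
  x=-16.249: |R|=0.99385 <1
  x=-12.848: |R|=0.93112 <1
  x=-10.905: |R|=0.88076 <1
  x=-16.876: |R|=1.00298 >1
  x=-16.858: |R|=1.00273 >1
Stable set (-16.6667, 0).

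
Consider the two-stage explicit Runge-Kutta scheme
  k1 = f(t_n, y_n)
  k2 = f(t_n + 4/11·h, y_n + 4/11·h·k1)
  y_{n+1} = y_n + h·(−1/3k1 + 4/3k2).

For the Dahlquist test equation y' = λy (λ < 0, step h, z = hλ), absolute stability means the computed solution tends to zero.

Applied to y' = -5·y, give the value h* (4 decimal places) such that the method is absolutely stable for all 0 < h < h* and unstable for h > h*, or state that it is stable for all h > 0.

Test eqn y'=λy, z=hλ:
  k1=λy_n ⇒ h·k1=z·y_n;  k2=λ(1+4/11z)y_n ⇒ h·k2=z(1+4/11z)y_n
  y_{n+1}/y_n = 1 − 1/3z + 4/3z(1+4/11z) = 1 + z + 16/33z²
  Hence R(z) = 1 + z + 16/33z².

Need |R(x)|<1, x<0.
x=-0.81: |R|=0.5081
R=1: x+16/33x²=0 ⇒ x=−33/16=-2.0625; min R=1−1/(4·16/33)=0.4844>−1
Confirm numerically:
  x=-1.773: |R|=0.75114 <1
  x=-1.339: |R|=0.53030 <1
  x=-1.266: |R|=0.51109 <1
  x=-2.603: |R|=1.68214 >1
  x=-2.525: |R|=1.56621 >1
So |R|<1 on (-2.0625, 0).

(-2.0625,0); λ=-5 ⇒ h* = (33/16)/5 = 0.4125.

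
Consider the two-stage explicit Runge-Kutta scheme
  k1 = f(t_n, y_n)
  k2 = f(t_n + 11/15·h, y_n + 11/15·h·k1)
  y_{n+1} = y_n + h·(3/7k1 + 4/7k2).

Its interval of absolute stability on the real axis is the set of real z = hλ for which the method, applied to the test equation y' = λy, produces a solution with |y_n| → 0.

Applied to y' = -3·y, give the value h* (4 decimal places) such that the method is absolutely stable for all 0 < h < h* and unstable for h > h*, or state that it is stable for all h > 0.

(-2.3864,0); λ=-3 ⇒ h* = (105/44)/3 = 0.7955.

Set f=λy, z=hλ:
  k1=λy_n ⇒ h·k1=z·y_n;  k2=λ(1+11/15z)y_n ⇒ h·k2=z(1+11/15z)y_n
  y_{n+1}/y_n = 1 + 3/7z + 4/7z(1+11/15z) = 1 + z + 44/105z²
  Hence R(z) = 1 + z + 44/105z².

Solve |R(x)|<1 on ℝ⁻.
x=-1.09: |R|=0.4079
R=1: x+44/105x²=0 ⇒ x=−105/44=-2.3864; min R=1−1/(4·44/105)=0.4034>−1
Confirm numerically:
  x=-2.020: |R|=0.68988 <1
  x=-1.408: |R|=0.42275 <1
  x=-1.328: |R|=0.41103 <1
  x=-1.101: |R|=0.40697 <1
  x=-2.960: |R|=1.71153 >1
  x=-2.869: |R|=1.58025 >1
  x=-2.864: |R|=1.57324 >1
So |R|<1 on (-2.3864, 0).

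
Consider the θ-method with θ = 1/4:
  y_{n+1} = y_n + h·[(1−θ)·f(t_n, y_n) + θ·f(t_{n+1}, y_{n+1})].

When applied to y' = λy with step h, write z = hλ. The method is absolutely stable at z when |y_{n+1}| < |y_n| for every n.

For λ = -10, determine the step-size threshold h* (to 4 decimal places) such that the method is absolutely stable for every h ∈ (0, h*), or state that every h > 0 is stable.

(-4.0000,0); λ=-10 ⇒ h* = (4)/10 = 0.4000.

With y'=λy (z=hλ):
  y_{n+1} = y_n + z·[3/4·y_n + 1/4·y_{n+1}] ⇒ (1 − 1/4z)y_{n+1} = (1 + 3/4z)y_n
  Hence R(z) = (1 + 3/4z)/(1 − 1/4z).

Boundary: |R(x)|=1, x<0.
x=-0.79: |R|=0.3403
R=−1: 1+3/4x = −1+1/4x ⇒ -1/2x=2 ⇒ x=2/(-1/2)=-4.0000
Confirm numerically:
  x=-3.157: |R|=0.76443 <1
  x=-2.020: |R|=0.34219 <1
  x=-2.016: |R|=0.34043 <1
  x=-4.552: |R|=1.12909 >1
  x=-4.226: |R|=1.05495 >1
So |R|<1 on (-4.0000, 0).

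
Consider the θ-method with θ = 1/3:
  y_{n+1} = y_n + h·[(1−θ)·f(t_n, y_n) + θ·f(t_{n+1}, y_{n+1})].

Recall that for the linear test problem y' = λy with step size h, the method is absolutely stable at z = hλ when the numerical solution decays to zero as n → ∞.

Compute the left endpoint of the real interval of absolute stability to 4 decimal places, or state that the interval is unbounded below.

On y'=λy, z=hλ:
  y_{n+1} = y_n + z·[2/3·y_n + 1/3·y_{n+1}] ⇒ (1 − 1/3z)y_{n+1} = (1 + 2/3z)y_n
  R(z) = (1 + 2/3z)/(1 − 1/3z).

Solve |R(x)|<1 on ℝ⁻.
x=-1.05: |R|=0.2222
R=−1: 1+2/3x = −1+1/3x ⇒ -1/3x=2 ⇒ x=2/(-1/3)=-6.0000
Confirm numerically:
  x=-3.654: |R|=0.64743 <1
  x=-3.628: |R|=0.64212 <1
  x=-2.790: |R|=0.44560 <1
  x=-6.121: |R|=1.01327 >1
  x=-6.093: |R|=1.01023 >1
  x=-6.027: |R|=1.00299 >1
Stable set (-6.0000, 0).

z* = -6.0000.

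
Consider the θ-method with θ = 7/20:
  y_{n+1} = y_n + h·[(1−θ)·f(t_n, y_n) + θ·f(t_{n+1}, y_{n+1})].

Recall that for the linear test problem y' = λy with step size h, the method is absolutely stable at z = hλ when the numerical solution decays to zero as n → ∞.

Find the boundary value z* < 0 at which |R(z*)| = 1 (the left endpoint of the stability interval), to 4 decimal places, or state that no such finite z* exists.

On y'=λy, z=hλ:
  y_{n+1} = y_n + z·[13/20·y_n + 7/20·y_{n+1}] ⇒ (1 − 7/20z)y_{n+1} = (1 + 13/20z)y_n
  ⇒ R(z) = (1 + 13/20z)/(1 − 7/20z).

Boundary: |R(x)|=1, x<0.
x=-0.34: |R|=0.6962
R=−1: 1+13/20x = −1+7/20x ⇒ -3/10x=2 ⇒ x=2/(-3/10)=-6.6667
Confirm numerically:
  x=-6.391: |R|=0.97445 <1
  x=-5.027: |R|=0.82174 <1
  x=-4.243: |R|=0.70741 <1
  x=-3.564: |R|=0.58583 <1
  x=-6.990: |R|=1.02814 >1
  x=-6.774: |R|=1.00955 >1
  x=-6.758: |R|=1.00814 >1
Interval (-6.6667, 0).

z* = -6.6667.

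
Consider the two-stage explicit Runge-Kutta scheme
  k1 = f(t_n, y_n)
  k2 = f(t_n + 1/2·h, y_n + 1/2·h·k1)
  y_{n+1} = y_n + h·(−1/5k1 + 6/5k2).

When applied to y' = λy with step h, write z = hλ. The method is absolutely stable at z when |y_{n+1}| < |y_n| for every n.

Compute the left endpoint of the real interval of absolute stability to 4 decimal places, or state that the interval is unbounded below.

z* = -1.6667.

Test eqn y'=λy, z=hλ:
  k1=λy_n ⇒ h·k1=z·y_n;  k2=λ(1+1/2z)y_n ⇒ h·k2=z(1+1/2z)y_n
  y_{n+1}/y_n = 1 − 1/5z + 6/5z(1+1/2z) = 1 + z + 3/5z²
  so R(z) = 1 + z + 3/5z².

Boundary: |R(x)|=1, x<0.
x=-0.68: |R|=0.5974
R=1: x+3/5x²=0 ⇒ x=−5/3=-1.6667; min R=1−1/(4·3/5)=0.5833>−1
Confirm numerically:
  x=-1.526: |R|=0.87121 <1
  x=-1.424: |R|=0.79267 <1
  x=-0.956: |R|=0.59236 <1
  x=-2.086: |R|=1.52484 >1
  x=-1.908: |R|=1.27628 >1
  x=-1.763: |R|=1.10190 >1
Interval (-1.6667, 0).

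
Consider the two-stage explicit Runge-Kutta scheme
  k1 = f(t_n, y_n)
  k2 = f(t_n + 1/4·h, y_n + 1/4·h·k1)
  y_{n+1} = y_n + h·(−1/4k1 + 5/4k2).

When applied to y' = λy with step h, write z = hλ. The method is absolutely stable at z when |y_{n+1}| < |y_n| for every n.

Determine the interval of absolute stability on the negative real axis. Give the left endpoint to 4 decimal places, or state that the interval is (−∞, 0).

On y'=λy, z=hλ:
  k1=λy_n ⇒ h·k1=z·y_n;  k2=λ(1+1/4z)y_n ⇒ h·k2=z(1+1/4z)y_n
  y_{n+1}/y_n = 1 − 1/4z + 5/4z(1+1/4z) = 1 + z + 5/16z²
  Hence R(z) = 1 + z + 5/16z².

Find x<0 with |R(x)|<1.
x=-1.44: |R|=0.2080
R=1: x+5/16x²=0 ⇒ x=−16/5=-3.2000; min R=1−1/(4·5/16)=0.2000>−1
Confirm numerically:
  x=-2.909: |R|=0.73546 <1
  x=-2.542: |R|=0.47730 <1
  x=-2.065: |R|=0.26757 <1
  x=-1.325: |R|=0.22363 <1
  x=-3.482: |R|=1.30685 >1
  x=-3.401: |R|=1.21363 >1
Stable set (-3.2000, 0).

z∈(-3.2000,0).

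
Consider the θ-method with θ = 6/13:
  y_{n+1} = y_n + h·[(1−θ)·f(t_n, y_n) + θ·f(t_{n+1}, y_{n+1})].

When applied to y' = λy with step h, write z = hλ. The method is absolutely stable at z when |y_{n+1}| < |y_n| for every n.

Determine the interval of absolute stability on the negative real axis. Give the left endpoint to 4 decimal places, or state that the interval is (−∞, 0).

z∈(-26.0000,0).

On y'=λy, z=hλ:
  y_{n+1} = y_n + z·[7/13·y_n + 6/13·y_{n+1}] ⇒ (1 − 6/13z)y_{n+1} = (1 + 7/13z)y_n
  so R(z) = (1 + 7/13z)/(1 − 6/13z).

Solve |R(x)|<1 on ℝ⁻.
x=-0.8: |R|=0.4157
R=−1: 1+7/13x = −1+6/13x ⇒ -1/13x=2 ⇒ x=2/(-1/13)=-26.0000
Confirm numerically:
  x=-25.859: |R|=0.99916 <1
  x=-19.986: |R|=0.95475 <1
  x=-11.340: |R|=0.81910 <1
  x=-11.204: |R|=0.81557 <1
  x=-26.377: |R|=1.00220 >1
  x=-26.323: |R|=1.00189 >1
Stable set (-26.0000, 0).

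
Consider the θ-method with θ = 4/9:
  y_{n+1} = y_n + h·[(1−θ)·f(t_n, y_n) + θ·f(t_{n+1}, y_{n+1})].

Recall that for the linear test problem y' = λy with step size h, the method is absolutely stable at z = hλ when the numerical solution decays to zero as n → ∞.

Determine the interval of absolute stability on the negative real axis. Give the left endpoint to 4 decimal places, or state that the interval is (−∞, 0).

On y'=λy, z=hλ:
  y_{n+1} = y_n + z·[5/9·y_n + 4/9·y_{n+1}] ⇒ (1 − 4/9z)y_{n+1} = (1 + 5/9z)y_n
  so R(z) = (1 + 5/9z)/(1 − 4/9z).

Boundary: |R(x)|=1, x<0.
x=-1.71: |R|=0.0284
R=−1: 1+5/9x = −1+4/9x ⇒ -1/9x=2 ⇒ x=2/(-1/9)=-18.0000
Confirm numerically:
  x=-15.665: |R|=0.96742 <1
  x=-15.324: |R|=0.96193 <1
  x=-8.798: |R|=0.79177 <1
  x=-18.462: |R|=1.00558 >1
  x=-18.141: |R|=1.00173 >1
Interval (-18.0000, 0).

z∈(-18.0000,0).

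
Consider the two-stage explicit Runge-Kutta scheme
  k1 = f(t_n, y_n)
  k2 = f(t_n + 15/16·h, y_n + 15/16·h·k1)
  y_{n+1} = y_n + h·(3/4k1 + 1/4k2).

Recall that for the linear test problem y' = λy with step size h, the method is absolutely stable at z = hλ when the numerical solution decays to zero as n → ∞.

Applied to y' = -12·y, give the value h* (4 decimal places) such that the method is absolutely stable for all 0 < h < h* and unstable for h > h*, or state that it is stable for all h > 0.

On y'=λy, z=hλ:
  k1=λy_n ⇒ h·k1=z·y_n;  k2=λ(1+15/16z)y_n ⇒ h·k2=z(1+15/16z)y_n
  y_{n+1}/y_n = 1 + 3/4z + 1/4z(1+15/16z) = 1 + z + 15/64z²
  so R(z) = 1 + z + 15/64z².

Find x<0 with |R(x)|<1.
x=-0.55: |R|=0.5209
R=1: x+15/64x²=0 ⇒ x=−64/15=-4.2667; min R=1−1/(4·15/64)=-0.0667>−1
Confirm numerically:
  x=-3.953: |R|=0.70939 <1
  x=-3.628: |R|=0.45693 <1
  x=-3.082: |R|=0.14426 <1
  x=-4.598: |R|=1.35706 >1
  x=-4.328: |R|=1.06222 >1
  x=-4.316: |R|=1.04990 >1
So |R|<1 on (-4.2667, 0).

(-4.2667,0); λ=-12 ⇒ h* = (64/15)/12 = 0.3556.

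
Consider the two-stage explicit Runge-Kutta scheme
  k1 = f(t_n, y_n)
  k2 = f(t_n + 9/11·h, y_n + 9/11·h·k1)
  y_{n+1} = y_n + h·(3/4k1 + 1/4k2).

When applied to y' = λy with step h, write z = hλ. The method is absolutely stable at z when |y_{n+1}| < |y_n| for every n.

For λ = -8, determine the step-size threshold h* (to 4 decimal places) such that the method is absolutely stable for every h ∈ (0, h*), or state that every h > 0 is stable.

(-4.8889,0); λ=-8 ⇒ h* = (44/9)/8 = 0.6111.

With y'=λy (z=hλ):
  k1=λy_n ⇒ h·k1=z·y_n;  k2=λ(1+9/11z)y_n ⇒ h·k2=z(1+9/11z)y_n
  y_{n+1}/y_n = 1 + 3/4z + 1/4z(1+9/11z) = 1 + z + 9/44z²
  Hence R(z) = 1 + z + 9/44z².

Solve |R(x)|<1 on ℝ⁻.
x=-1.08: |R|=0.1586
R=1: x+9/44x²=0 ⇒ x=−44/9=-4.8889; min R=1−1/(4·9/44)=-0.2222>−1
Confirm numerically:
  x=-4.409: |R|=0.56722 <1
  x=-4.225: |R|=0.42626 <1
  x=-4.110: |R|=0.34520 <1
  x=-2.929: |R|=0.17420 <1
  x=-5.052: |R|=1.16855 >1
  x=-4.961: |R|=1.07317 >1
Stable set (-4.8889, 0).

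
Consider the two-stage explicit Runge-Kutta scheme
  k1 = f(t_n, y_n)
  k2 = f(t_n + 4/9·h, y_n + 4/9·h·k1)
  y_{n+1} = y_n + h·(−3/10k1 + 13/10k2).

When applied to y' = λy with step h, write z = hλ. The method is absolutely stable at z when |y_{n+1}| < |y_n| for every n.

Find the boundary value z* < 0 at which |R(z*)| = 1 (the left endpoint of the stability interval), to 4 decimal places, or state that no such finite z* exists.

z* = -1.7308.

Test eqn y'=λy, z=hλ:
  k1=λy_n ⇒ h·k1=z·y_n;  k2=λ(1+4/9z)y_n ⇒ h·k2=z(1+4/9z)y_n
  y_{n+1}/y_n = 1 − 3/10z + 13/10z(1+4/9z) = 1 + z + 26/45z²
  ⇒ R(z) = 1 + z + 26/45z².

Boundary: |R(x)|=1, x<0.
x=-1.02: |R|=0.5811
R=1: x+26/45x²=0 ⇒ x=−45/26=-1.7308; min R=1−1/(4·26/45)=0.5673>−1
Confirm numerically:
  x=-1.223: |R|=0.64120 <1
  x=-0.931: |R|=0.56980 <1
  x=-0.862: |R|=0.56731 <1
  x=-0.793: |R|=0.57033 <1
  x=-2.316: |R|=1.78312 >1
  x=-2.282: |R|=1.72679 >1
  x=-2.194: |R|=1.58721 >1
So |R|<1 on (-1.7308, 0).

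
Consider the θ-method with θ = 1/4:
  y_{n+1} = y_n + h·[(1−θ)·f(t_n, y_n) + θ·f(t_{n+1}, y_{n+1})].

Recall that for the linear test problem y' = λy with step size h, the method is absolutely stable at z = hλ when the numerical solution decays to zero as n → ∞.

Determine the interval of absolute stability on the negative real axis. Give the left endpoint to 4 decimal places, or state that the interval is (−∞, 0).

z∈(-4.0000,0).

Test eqn y'=λy, z=hλ:
  y_{n+1} = y_n + z·[3/4·y_n + 1/4·y_{n+1}] ⇒ (1 − 1/4z)y_{n+1} = (1 + 3/4z)y_n
  Hence R(z) = (1 + 3/4z)/(1 − 1/4z).

Need |R(x)|<1, x<0.
x=-0.71: |R|=0.3970
R=−1: 1+3/4x = −1+1/4x ⇒ -1/2x=2 ⇒ x=2/(-1/2)=-4.0000
Confirm numerically:
  x=-3.879: |R|=0.96929 <1
  x=-3.199: |R|=0.77747 <1
  x=-3.165: |R|=0.76692 <1
  x=-1.713: |R|=0.19937 <1
  x=-4.315: |R|=1.07577 >1
  x=-4.155: |R|=1.03801 >1
Interval (-4.0000, 0).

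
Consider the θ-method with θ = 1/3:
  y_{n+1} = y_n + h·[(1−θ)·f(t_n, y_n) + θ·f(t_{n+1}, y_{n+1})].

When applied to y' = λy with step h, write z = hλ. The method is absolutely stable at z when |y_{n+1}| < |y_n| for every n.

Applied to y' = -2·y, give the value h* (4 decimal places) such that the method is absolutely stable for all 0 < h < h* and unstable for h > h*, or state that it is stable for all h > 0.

Test eqn y'=λy, z=hλ:
  y_{n+1} = y_n + z·[2/3·y_n + 1/3·y_{n+1}] ⇒ (1 − 1/3z)y_{n+1} = (1 + 2/3z)y_n
  so R(z) = (1 + 2/3z)/(1 − 1/3z).

Boundary: |R(x)|=1, x<0.
x=-0.78: |R|=0.3810
R=−1: 1+2/3x = −1+1/3x ⇒ -1/3x=2 ⇒ x=2/(-1/3)=-6.0000
Confirm numerically:
  x=-5.233: |R|=0.90684 <1
  x=-3.311: |R|=0.57392 <1
  x=-3.284: |R|=0.56779 <1
  x=-6.468: |R|=1.04943 >1
  x=-6.247: |R|=1.02671 >1
Stable set (-6.0000, 0).

(-6.0000,0); λ=-2 ⇒ h* = (6)/2 = 3.0000.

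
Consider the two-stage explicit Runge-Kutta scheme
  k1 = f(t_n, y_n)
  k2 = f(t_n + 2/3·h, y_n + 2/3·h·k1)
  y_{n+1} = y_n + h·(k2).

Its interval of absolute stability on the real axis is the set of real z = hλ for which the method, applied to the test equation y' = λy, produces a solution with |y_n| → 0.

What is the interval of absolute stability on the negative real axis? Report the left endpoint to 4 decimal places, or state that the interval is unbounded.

Set f=λy, z=hλ:
  k1=λy_n ⇒ h·k1=z·y_n;  k2=λ(1+2/3z)y_n ⇒ h·k2=z(1+2/3z)y_n
  y_{n+1}/y_n = 1 + z(1+2/3z) = 1 + z + 2/3z²
  R(z) = 1 + z + 2/3z².

Need |R(x)|<1, x<0.
x=-1.12: |R|=0.7163
R=1: x+2/3x²=0 ⇒ x=−3/2=-1.5000; min R=1−1/(4·2/3)=0.6250>−1
Confirm numerically:
  x=-1.444: |R|=0.94609 <1
  x=-0.756: |R|=0.62502 <1
  x=-0.738: |R|=0.62510 <1
  x=-0.630: |R|=0.63460 <1
  x=-2.078: |R|=1.80072 >1
  x=-1.815: |R|=1.38115 >1
  x=-1.703: |R|=1.23047 >1
So |R|<1 on (-1.5000, 0).

(-1.5000, 0).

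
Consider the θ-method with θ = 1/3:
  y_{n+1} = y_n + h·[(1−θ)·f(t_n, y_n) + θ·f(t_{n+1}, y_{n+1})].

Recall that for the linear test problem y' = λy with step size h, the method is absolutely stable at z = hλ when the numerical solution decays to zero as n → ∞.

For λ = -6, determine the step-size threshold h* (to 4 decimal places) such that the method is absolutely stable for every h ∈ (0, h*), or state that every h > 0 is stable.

(-6.0000,0); λ=-6 ⇒ h* = (6)/6 = 1.0000.

Test eqn y'=λy, z=hλ:
  y_{n+1} = y_n + z·[2/3·y_n + 1/3·y_{n+1}] ⇒ (1 − 1/3z)y_{n+1} = (1 + 2/3z)y_n
  ⇒ R(z) = (1 + 2/3z)/(1 − 1/3z).

Boundary: |R(x)|=1, x<0.
x=-0.34: |R|=0.6946
R=−1: 1+2/3x = −1+1/3x ⇒ -1/3x=2 ⇒ x=2/(-1/3)=-6.0000
Confirm numerically:
  x=-5.033: |R|=0.87962 <1
  x=-3.701: |R|=0.65692 <1
  x=-2.831: |R|=0.45653 <1
  x=-2.644: |R|=0.40539 <1
  x=-6.442: |R|=1.04681 >1
  x=-6.075: |R|=1.00826 >1
Interval (-6.0000, 0).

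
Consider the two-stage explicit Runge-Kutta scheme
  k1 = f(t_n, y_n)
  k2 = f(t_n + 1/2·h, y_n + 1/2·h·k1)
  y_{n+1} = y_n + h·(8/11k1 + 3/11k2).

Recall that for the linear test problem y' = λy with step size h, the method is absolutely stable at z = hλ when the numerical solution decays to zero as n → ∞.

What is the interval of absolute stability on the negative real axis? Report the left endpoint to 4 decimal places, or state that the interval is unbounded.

On y'=λy, z=hλ:
  k1=λy_n ⇒ h·k1=z·y_n;  k2=λ(1+1/2z)y_n ⇒ h·k2=z(1+1/2z)y_n
  y_{n+1}/y_n = 1 + 8/11z + 3/11z(1+1/2z) = 1 + z + 3/22z²
  Hence R(z) = 1 + z + 3/22z².

Boundary: |R(x)|=1, x<0.
x=-1.15: |R|=0.0303
R=1: x+3/22x²=0 ⇒ x=−22/3=-7.3333; min R=1−1/(4·3/22)=-0.8333>−1
Confirm numerically:
  x=-7.195: |R|=0.86428 <1
  x=-6.830: |R|=0.53121 <1
  x=-6.519: |R|=0.27609 <1
  x=-4.918: |R|=0.61981 <1
  x=-7.616: |R|=1.29356 >1
  x=-7.396: |R|=1.06320 >1
So |R|<1 on (-7.3333, 0).

z∈(-7.3333,0).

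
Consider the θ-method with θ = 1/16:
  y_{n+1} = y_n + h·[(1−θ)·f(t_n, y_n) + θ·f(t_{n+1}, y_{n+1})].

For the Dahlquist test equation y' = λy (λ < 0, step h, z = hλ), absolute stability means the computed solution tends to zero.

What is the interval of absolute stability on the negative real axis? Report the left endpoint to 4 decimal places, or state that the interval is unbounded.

On y'=λy, z=hλ:
  y_{n+1} = y_n + z·[15/16·y_n + 1/16·y_{n+1}] ⇒ (1 − 1/16z)y_{n+1} = (1 + 15/16z)y_n
  ⇒ R(z) = (1 + 15/16z)/(1 − 1/16z).

Boundary: |R(x)|=1, x<0.
x=-1.74: |R|=0.5693
R=−1: 1+15/16x = −1+1/16x ⇒ -7/8x=2 ⇒ x=2/(-7/8)=-2.2857
Confirm numerically:
  x=-2.043: |R|=0.81167 <1
  x=-1.935: |R|=0.72623 <1
  x=-1.403: |R|=0.28989 <1
  x=-1.353: |R|=0.24751 <1
  x=-2.842: |R|=1.41333 >1
  x=-2.406: |R|=1.09149 >1
Interval (-2.2857, 0).

(-2.2857, 0).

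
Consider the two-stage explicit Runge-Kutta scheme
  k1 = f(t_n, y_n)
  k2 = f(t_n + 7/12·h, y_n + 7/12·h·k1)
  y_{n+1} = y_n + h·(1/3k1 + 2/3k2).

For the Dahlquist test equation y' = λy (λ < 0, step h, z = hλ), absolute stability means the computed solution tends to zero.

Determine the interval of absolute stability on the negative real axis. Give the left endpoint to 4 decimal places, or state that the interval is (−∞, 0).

Test eqn y'=λy, z=hλ:
  k1=λy_n ⇒ h·k1=z·y_n;  k2=λ(1+7/12z)y_n ⇒ h·k2=z(1+7/12z)y_n
  y_{n+1}/y_n = 1 + 1/3z + 2/3z(1+7/12z) = 1 + z + 7/18z²
  so R(z) = 1 + z + 7/18z².

Need |R(x)|<1, x<0.
x=-1.18: |R|=0.3615
R=1: x+7/18x²=0 ⇒ x=−18/7=-2.5714; min R=1−1/(4·7/18)=0.3571>−1
Confirm numerically:
  x=-2.529: |R|=0.95827 <1
  x=-2.029: |R|=0.57199 <1
  x=-1.565: |R|=0.38748 <1
  x=-1.278: |R|=0.35717 <1
  x=-3.100: |R|=1.63722 >1
  x=-2.986: |R|=1.48141 >1
  x=-2.745: |R|=1.18529 >1
Stable set (-2.5714, 0).

z∈(-2.5714,0).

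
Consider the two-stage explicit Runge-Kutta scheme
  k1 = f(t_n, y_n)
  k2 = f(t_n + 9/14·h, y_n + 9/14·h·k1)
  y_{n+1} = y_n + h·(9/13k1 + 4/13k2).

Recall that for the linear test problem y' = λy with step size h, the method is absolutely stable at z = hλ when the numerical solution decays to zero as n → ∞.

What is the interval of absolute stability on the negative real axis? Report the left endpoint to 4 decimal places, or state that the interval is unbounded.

z∈(-5.0556,0).

Test eqn y'=λy, z=hλ:
  k1=λy_n ⇒ h·k1=z·y_n;  k2=λ(1+9/14z)y_n ⇒ h·k2=z(1+9/14z)y_n
  y_{n+1}/y_n = 1 + 9/13z + 4/13z(1+9/14z) = 1 + z + 18/91z²
  ⇒ R(z) = 1 + z + 18/91z².

Need |R(x)|<1, x<0.
x=-1.48: |R|=0.0467
R=1: x+18/91x²=0 ⇒ x=−91/18=-5.0556; min R=1−1/(4·18/91)=-0.2639>−1
Confirm numerically:
  x=-5.009: |R|=0.95387 <1
  x=-4.979: |R|=0.92460 <1
  x=-3.987: |R|=0.15730 <1
  x=-2.693: |R|=0.25849 <1
  x=-5.533: |R|=1.52253 >1
  x=-5.244: |R|=1.19547 >1
  x=-5.163: |R|=1.10973 >1
Interval (-5.0556, 0).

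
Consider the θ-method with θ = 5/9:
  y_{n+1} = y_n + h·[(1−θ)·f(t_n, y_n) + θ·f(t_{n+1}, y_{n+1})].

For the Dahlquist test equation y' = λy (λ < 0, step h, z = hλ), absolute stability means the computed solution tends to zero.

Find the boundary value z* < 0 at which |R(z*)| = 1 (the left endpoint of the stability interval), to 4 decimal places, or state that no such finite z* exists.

unbounded; (−∞, 0).

On y'=λy, z=hλ:
  y_{n+1} = y_n + z·[4/9·y_n + 5/9·y_{n+1}] ⇒ (1 − 5/9z)y_{n+1} = (1 + 4/9z)y_n
  ⇒ R(z) = (1 + 4/9z)/(1 − 5/9z).

Boundary: |R(x)|=1, x<0.
x=-1.74: |R|=0.1153
x=-2: |R|=0.0526
x=-10: |R|=0.5254
x=-100: |R|=0.7682
θ=5/9≥1/2 ⇒ |1+4/9x|<|1−5/9x| ∀x<0 ⇒ interval (−∞,0).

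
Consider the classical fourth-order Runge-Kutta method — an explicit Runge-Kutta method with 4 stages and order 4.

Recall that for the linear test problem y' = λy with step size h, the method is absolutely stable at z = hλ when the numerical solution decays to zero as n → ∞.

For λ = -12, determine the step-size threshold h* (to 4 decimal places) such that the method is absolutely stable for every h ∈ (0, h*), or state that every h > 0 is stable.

Set f=λy, z=hλ:
  order 4, 4-stage ⇒ R(z)=1+z+z^2/2+z^3/6+z^4/24
  (e.g. R(-0.39)=0.67713, |R|=0.67713)

Boundary: |R(x)|=1, x<0.
x=-0.39: |R|=0.6771
|R(-3.05)|=1.4782 |R(-1.69)|=0.2735 |R(-1.15)|=0.3306
Bisect:
  x_lo=-3.2408 |R|=1.9338  x_hi=-0.1477 |R|=0.8627
  mid=-1.69423 |R|=0.27376 →hi
  mid=-2.46750 |R|=0.61746 →hi
  mid=-2.85413 |R|=1.10885 →lo
  mid=-2.66081 |R|=0.82798 →hi
  mid=-2.75747 |R|=0.95886 →hi
  mid=-2.80580 |R|=1.03136 →lo
  mid=-2.78164 |R|=0.99450 →hi
  mid=-2.79372 |R|=1.01278 →lo
  mid=-2.78768 |R|=1.00360 →lo
  mid=-2.78466 |R|=0.99904 →hi
  ...
  [-2.78541,-2.78523] ⇒ x*=-2.7853
Stable set (-2.7853, 0).

(-2.7853,0); λ=-12 ⇒ h* = 0.2321.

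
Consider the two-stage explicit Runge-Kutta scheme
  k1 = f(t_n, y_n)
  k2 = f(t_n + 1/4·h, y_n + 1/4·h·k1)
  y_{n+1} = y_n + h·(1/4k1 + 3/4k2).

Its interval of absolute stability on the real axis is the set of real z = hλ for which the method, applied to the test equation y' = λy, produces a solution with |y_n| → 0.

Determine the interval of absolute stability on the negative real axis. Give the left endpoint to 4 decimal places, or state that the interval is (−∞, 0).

Set f=λy, z=hλ:
  k1=λy_n ⇒ h·k1=z·y_n;  k2=λ(1+1/4z)y_n ⇒ h·k2=z(1+1/4z)y_n
  y_{n+1}/y_n = 1 + 1/4z + 3/4z(1+1/4z) = 1 + z + 3/16z²
  so R(z) = 1 + z + 3/16z².

Find x<0 with |R(x)|<1.
x=-0.45: |R|=0.5880
R=1: x+3/16x²=0 ⇒ x=−16/3=-5.3333; min R=1−1/(4·3/16)=-0.3333>−1
Confirm numerically:
  x=-3.537: |R|=0.19131 <1
  x=-3.141: |R|=0.29115 <1
  x=-2.884: |R|=0.32448 <1
  x=-5.869: |R|=1.58947 >1
  x=-5.480: |R|=1.15070 >1
Stable set (-5.3333, 0).

(-5.3333, 0).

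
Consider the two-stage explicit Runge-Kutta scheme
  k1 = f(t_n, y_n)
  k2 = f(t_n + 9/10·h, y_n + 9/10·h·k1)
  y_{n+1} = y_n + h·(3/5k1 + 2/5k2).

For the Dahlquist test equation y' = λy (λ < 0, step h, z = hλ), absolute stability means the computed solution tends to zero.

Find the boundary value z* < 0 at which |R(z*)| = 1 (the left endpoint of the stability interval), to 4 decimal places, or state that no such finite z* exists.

z* = -2.7778.

Set f=λy, z=hλ:
  k1=λy_n ⇒ h·k1=z·y_n;  k2=λ(1+9/10z)y_n ⇒ h·k2=z(1+9/10z)y_n
  y_{n+1}/y_n = 1 + 3/5z + 2/5z(1+9/10z) = 1 + z + 9/25z²
  Hence R(z) = 1 + z + 9/25z².

Boundary: |R(x)|=1, x<0.
x=-1.26: |R|=0.3115
R=1: x+9/25x²=0 ⇒ x=−25/9=-2.7778; min R=1−1/(4·9/25)=0.3056>−1
Confirm numerically:
  x=-2.740: |R|=0.96274 <1
  x=-2.355: |R|=0.64157 <1
  x=-2.281: |R|=0.59207 <1
  x=-2.194: |R|=0.53891 <1
  x=-3.331: |R|=1.66340 >1
  x=-3.276: |R|=1.58758 >1
So |R|<1 on (-2.7778, 0).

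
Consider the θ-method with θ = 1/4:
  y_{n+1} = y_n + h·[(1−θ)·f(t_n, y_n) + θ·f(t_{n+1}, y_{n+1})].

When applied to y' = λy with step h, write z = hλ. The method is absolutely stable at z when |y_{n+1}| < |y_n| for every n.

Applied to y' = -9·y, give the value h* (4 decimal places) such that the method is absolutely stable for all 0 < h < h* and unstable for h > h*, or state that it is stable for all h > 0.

(-4.0000,0); λ=-9 ⇒ h* = (4)/9 = 0.4444.

On y'=λy, z=hλ:
  y_{n+1} = y_n + z·[3/4·y_n + 1/4·y_{n+1}] ⇒ (1 − 1/4z)y_{n+1} = (1 + 3/4z)y_n
  ⇒ R(z) = (1 + 3/4z)/(1 − 1/4z).

Find x<0 with |R(x)|<1.
x=-0.75: |R|=0.3684
R=−1: 1+3/4x = −1+1/4x ⇒ -1/2x=2 ⇒ x=2/(-1/2)=-4.0000
Confirm numerically:
  x=-3.722: |R|=0.92800 <1
  x=-2.840: |R|=0.66082 <1
  x=-2.418: |R|=0.50701 <1
  x=-1.952: |R|=0.31183 <1
  x=-4.256: |R|=1.06202 >1
  x=-4.206: |R|=1.05021 >1
So |R|<1 on (-4.0000, 0).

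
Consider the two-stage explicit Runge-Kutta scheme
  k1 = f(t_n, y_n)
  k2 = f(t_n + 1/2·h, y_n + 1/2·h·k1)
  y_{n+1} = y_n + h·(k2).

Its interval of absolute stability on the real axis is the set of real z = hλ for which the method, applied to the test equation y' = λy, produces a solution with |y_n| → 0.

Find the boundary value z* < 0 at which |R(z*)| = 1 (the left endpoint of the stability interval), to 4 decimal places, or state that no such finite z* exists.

left endpoint -2.0000.

On y'=λy, z=hλ:
  k1=λy_n ⇒ h·k1=z·y_n;  k2=λ(1+1/2z)y_n ⇒ h·k2=z(1+1/2z)y_n
  y_{n+1}/y_n = 1 + z(1+1/2z) = 1 + z + 1/2z²
  Hence R(z) = 1 + z + 1/2z².

Solve |R(x)|<1 on ℝ⁻.
x=-1.36: |R|=0.5648
R=1: x+1/2x²=0 ⇒ x=−2=-2.0000; min R=1−1/(4·1/2)=0.5000>−1
Confirm numerically:
  x=-1.902: |R|=0.90680 <1
  x=-1.578: |R|=0.66704 <1
  x=-1.491: |R|=0.62054 <1
  x=-0.959: |R|=0.50084 <1
  x=-2.532: |R|=1.67351 >1
  x=-2.504: |R|=1.63101 >1
  x=-2.265: |R|=1.30011 >1
Stable set (-2.0000, 0).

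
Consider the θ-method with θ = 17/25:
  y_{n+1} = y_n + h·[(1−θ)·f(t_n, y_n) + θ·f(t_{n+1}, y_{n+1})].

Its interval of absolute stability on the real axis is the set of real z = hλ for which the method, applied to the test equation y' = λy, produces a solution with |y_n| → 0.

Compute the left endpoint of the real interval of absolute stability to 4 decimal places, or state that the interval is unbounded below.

With y'=λy (z=hλ):
  y_{n+1} = y_n + z·[8/25·y_n + 17/25·y_{n+1}] ⇒ (1 − 17/25z)y_{n+1} = (1 + 8/25z)y_n
  R(z) = (1 + 8/25z)/(1 − 17/25z).

Need |R(x)|<1, x<0.
x=-0.8: |R|=0.4819
x=-2: |R|=0.1525
x=-10: |R|=0.2821
x=-100: |R|=0.4493
θ=17/25≥1/2 ⇒ |1+8/25x|<|1−17/25x| ∀x<0 ⇒ stable on all of ℝ⁻.

unbounded; (−∞, 0).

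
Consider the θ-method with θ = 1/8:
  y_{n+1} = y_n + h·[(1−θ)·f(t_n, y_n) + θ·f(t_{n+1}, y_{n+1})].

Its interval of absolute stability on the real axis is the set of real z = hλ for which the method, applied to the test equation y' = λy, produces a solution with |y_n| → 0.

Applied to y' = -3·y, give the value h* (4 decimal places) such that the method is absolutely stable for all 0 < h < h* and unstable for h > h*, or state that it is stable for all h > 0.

With y'=λy (z=hλ):
  y_{n+1} = y_n + z·[7/8·y_n + 1/8·y_{n+1}] ⇒ (1 − 1/8z)y_{n+1} = (1 + 7/8z)y_n
  R(z) = (1 + 7/8z)/(1 − 1/8z).

Boundary: |R(x)|=1, x<0.
x=-1.01: |R|=0.1032
R=−1: 1+7/8x = −1+1/8x ⇒ -3/4x=2 ⇒ x=2/(-3/4)=-2.6667
Confirm numerically:
  x=-2.257: |R|=0.76036 <1
  x=-1.669: |R|=0.38091 <1
  x=-1.090: |R|=0.04070 <1
  x=-3.177: |R|=1.27396 >1
  x=-3.106: |R|=1.23735 >1
  x=-2.727: |R|=1.03375 >1
Interval (-2.6667, 0).

(-2.6667,0); λ=-3 ⇒ h* = (8/3)/3 = 0.8889.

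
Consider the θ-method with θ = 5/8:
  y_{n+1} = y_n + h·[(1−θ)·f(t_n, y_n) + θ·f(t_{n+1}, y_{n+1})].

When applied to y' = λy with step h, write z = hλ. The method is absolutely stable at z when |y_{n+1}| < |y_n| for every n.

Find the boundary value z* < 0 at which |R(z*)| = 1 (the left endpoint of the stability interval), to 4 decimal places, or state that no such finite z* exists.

(−∞, 0) — no finite endpoint.

On y'=λy, z=hλ:
  y_{n+1} = y_n + z·[3/8·y_n + 5/8·y_{n+1}] ⇒ (1 − 5/8z)y_{n+1} = (1 + 3/8z)y_n
  so R(z) = (1 + 3/8z)/(1 − 5/8z).

Boundary: |R(x)|=1, x<0.
x=-1.65: |R|=0.1877
x=-2: |R|=0.1111
x=-10: |R|=0.3793
x=-100: |R|=0.5748
θ=5/8≥1/2 ⇒ |1+3/8x|<|1−5/8x| ∀x<0 ⇒ interval (−∞,0).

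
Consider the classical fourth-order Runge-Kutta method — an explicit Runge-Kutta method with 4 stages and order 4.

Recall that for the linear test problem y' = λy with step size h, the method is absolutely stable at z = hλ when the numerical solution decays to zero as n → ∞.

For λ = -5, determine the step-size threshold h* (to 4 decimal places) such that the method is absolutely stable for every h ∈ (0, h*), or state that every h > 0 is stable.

(-2.7853,0); λ=-5 ⇒ h* = 0.5571.

Test eqn y'=λy, z=hλ:
  order 4, 4-stage ⇒ R(z)=1+z+z^2/2+z^3/6+z^4/24
  (e.g. R(-0.51)=0.60076, |R|=0.60076)

Solve |R(x)|<1 on ℝ⁻.
x=-0.51: |R|=0.6008
|R(-1.47)|=0.2756 |R(-1.23)|=0.3117
Bisect:
  x_lo=-3.4653 |R|=2.6116  x_hi=-0.1356 |R|=0.8732
  mid=-1.80044 |R|=0.28547 →hi
  mid=-2.63285 |R|=0.79346 →hi
  mid=-3.04906 |R|=1.47616 →lo
  mid=-2.84096 |R|=1.08722 →lo
  mid=-2.73690 |R|=0.92946 →hi
  mid=-2.78893 |R|=1.00550 →lo
  mid=-2.76292 |R|=0.96678 →hi
  mid=-2.77592 |R|=0.98596 →hi
  mid=-2.78243 |R|=0.99569 →hi
  mid=-2.78568 |R|=1.00058 →lo
  ...
  [-2.78547,-2.78527] ⇒ x*=-2.7853
So |R|<1 on (-2.7853, 0).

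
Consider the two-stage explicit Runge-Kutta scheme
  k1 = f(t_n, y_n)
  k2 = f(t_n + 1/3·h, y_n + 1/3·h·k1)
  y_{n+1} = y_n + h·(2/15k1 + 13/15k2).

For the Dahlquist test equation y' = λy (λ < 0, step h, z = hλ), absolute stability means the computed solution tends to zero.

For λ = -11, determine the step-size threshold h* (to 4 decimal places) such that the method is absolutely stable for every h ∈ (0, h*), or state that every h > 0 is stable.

Set f=λy, z=hλ:
  k1=λy_n ⇒ h·k1=z·y_n;  k2=λ(1+1/3z)y_n ⇒ h·k2=z(1+1/3z)y_n
  y_{n+1}/y_n = 1 + 2/15z + 13/15z(1+1/3z) = 1 + z + 13/45z²
  so R(z) = 1 + z + 13/45z².

Need |R(x)|<1, x<0.
x=-0.99: |R|=0.2931
R=1: x+13/45x²=0 ⇒ x=−45/13=-3.4615; min R=1−1/(4·13/45)=0.1346>−1
Confirm numerically:
  x=-1.858: |R|=0.13929 <1
  x=-1.777: |R|=0.13523 <1
  x=-1.639: |R|=0.13705 <1
  x=-3.956: |R|=1.56509 >1
  x=-3.837: |R|=1.41619 >1
  x=-3.596: |R|=1.13968 >1
Interval (-3.4615, 0).

(-3.4615,0); λ=-11 ⇒ h* = (45/13)/11 = 0.3147.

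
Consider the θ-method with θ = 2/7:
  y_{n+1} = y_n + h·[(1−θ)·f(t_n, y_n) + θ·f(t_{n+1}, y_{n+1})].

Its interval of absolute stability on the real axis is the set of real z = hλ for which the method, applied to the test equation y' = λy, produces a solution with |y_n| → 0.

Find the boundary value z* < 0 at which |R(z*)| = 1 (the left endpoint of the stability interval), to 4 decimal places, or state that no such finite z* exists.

z* = -4.6667.

Test eqn y'=λy, z=hλ:
  y_{n+1} = y_n + z·[5/7·y_n + 2/7·y_{n+1}] ⇒ (1 − 2/7z)y_{n+1} = (1 + 5/7z)y_n
  ⇒ R(z) = (1 + 5/7z)/(1 − 2/7z).

Solve |R(x)|<1 on ℝ⁻.
x=-1.77: |R|=0.1755
R=−1: 1+5/7x = −1+2/7x ⇒ -3/7x=2 ⇒ x=2/(-3/7)=-4.6667
Confirm numerically:
  x=-4.498: |R|=0.96837 <1
  x=-3.362: |R|=0.71481 <1
  x=-3.167: |R|=0.66259 <1
  x=-2.936: |R|=0.59664 <1
  x=-4.817: |R|=1.02711 >1
  x=-4.770: |R|=1.01874 >1
Stable set (-4.6667, 0).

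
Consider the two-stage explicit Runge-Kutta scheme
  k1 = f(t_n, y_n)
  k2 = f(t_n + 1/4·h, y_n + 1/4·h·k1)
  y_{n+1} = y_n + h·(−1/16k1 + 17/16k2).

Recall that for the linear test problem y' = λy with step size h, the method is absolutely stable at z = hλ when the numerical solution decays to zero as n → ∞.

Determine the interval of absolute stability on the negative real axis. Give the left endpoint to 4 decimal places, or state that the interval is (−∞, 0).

Test eqn y'=λy, z=hλ:
  k1=λy_n ⇒ h·k1=z·y_n;  k2=λ(1+1/4z)y_n ⇒ h·k2=z(1+1/4z)y_n
  y_{n+1}/y_n = 1 − 1/16z + 17/16z(1+1/4z) = 1 + z + 17/64z²
  so R(z) = 1 + z + 17/64z².

Boundary: |R(x)|=1, x<0.
x=-1.39: |R|=0.1232
R=1: x+17/64x²=0 ⇒ x=−64/17=-3.7647; min R=1−1/(4·17/64)=0.0588>−1
Confirm numerically:
  x=-3.566: |R|=0.81178 <1
  x=-3.368: |R|=0.64510 <1
  x=-2.636: |R|=0.20969 <1
  x=-2.462: |R|=0.14807 <1
  x=-4.062: |R|=1.32077 >1
  x=-3.969: |R|=1.21538 >1
Interval (-3.7647, 0).

(-3.7647, 0).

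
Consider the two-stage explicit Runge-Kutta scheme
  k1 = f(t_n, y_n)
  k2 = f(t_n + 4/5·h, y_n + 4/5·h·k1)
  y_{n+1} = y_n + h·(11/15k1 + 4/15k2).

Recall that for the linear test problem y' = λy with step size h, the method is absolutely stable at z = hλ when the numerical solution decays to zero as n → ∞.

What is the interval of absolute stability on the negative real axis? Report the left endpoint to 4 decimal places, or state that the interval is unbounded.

z∈(-4.6875,0).

On y'=λy, z=hλ:
  k1=λy_n ⇒ h·k1=z·y_n;  k2=λ(1+4/5z)y_n ⇒ h·k2=z(1+4/5z)y_n
  y_{n+1}/y_n = 1 + 11/15z + 4/15z(1+4/5z) = 1 + z + 16/75z²
  R(z) = 1 + z + 16/75z².

Boundary: |R(x)|=1, x<0.
x=-1.78: |R|=0.1041
R=1: x+16/75x²=0 ⇒ x=−75/16=-4.6875; min R=1−1/(4·16/75)=-0.1719>−1
Confirm numerically:
  x=-3.913: |R|=0.35347 <1
  x=-2.874: |R|=0.11189 <1
  x=-2.338: |R|=0.17187 <1
  x=-5.101: |R|=1.44998 >1
  x=-4.912: |R|=1.23525 >1
  x=-4.811: |R|=1.12675 >1
So |R|<1 on (-4.6875, 0).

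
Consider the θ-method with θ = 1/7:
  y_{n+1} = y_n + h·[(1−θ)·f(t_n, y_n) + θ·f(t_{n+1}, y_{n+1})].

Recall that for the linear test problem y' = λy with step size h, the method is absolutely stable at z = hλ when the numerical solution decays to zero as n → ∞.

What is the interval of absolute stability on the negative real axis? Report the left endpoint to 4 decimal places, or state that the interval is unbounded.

Set f=λy, z=hλ:
  y_{n+1} = y_n + z·[6/7·y_n + 1/7·y_{n+1}] ⇒ (1 − 1/7z)y_{n+1} = (1 + 6/7z)y_n
  so R(z) = (1 + 6/7z)/(1 − 1/7z).

Need |R(x)|<1, x<0.
x=-1.73: |R|=0.3872
R=−1: 1+6/7x = −1+1/7x ⇒ -5/7x=2 ⇒ x=2/(-5/7)=-2.8000
Confirm numerically:
  x=-2.738: |R|=0.96817 <1
  x=-2.453: |R|=0.81646 <1
  x=-2.266: |R|=0.71185 <1
  x=-2.243: |R|=0.69869 <1
  x=-3.315: |R|=1.24964 >1
  x=-3.269: |R|=1.22836 >1
  x=-2.892: |R|=1.04650 >1
So |R|<1 on (-2.8000, 0).

(-2.8000, 0).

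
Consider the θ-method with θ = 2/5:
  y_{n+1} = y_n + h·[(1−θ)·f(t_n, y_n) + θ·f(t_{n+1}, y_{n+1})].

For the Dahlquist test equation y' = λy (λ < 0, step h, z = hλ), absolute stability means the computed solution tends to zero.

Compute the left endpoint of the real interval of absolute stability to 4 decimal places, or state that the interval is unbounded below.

Set f=λy, z=hλ:
  y_{n+1} = y_n + z·[3/5·y_n + 2/5·y_{n+1}] ⇒ (1 − 2/5z)y_{n+1} = (1 + 3/5z)y_n
  Hence R(z) = (1 + 3/5z)/(1 − 2/5z).

Boundary: |R(x)|=1, x<0.
x=-0.93: |R|=0.3222
R=−1: 1+3/5x = −1+2/5x ⇒ -1/5x=2 ⇒ x=2/(-1/5)=-10.0000
Confirm numerically:
  x=-9.918: |R|=0.99670 <1
  x=-8.699: |R|=0.94191 <1
  x=-5.865: |R|=0.75284 <1
  x=-10.310: |R|=1.01210 >1
  x=-10.225: |R|=1.00884 >1
  x=-10.043: |R|=1.00171 >1
Interval (-10.0000, 0).

z* = -10.0000.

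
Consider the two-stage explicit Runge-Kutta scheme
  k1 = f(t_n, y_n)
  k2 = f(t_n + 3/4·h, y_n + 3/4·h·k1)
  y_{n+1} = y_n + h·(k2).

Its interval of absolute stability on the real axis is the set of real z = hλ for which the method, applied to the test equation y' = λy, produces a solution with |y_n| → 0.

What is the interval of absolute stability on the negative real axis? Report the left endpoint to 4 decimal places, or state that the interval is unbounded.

(-1.3333, 0).

Set f=λy, z=hλ:
  k1=λy_n ⇒ h·k1=z·y_n;  k2=λ(1+3/4z)y_n ⇒ h·k2=z(1+3/4z)y_n
  y_{n+1}/y_n = 1 + z(1+3/4z) = 1 + z + 3/4z²
  ⇒ R(z) = 1 + z + 3/4z².

Find x<0 with |R(x)|<1.
x=-0.3: |R|=0.7675
R=1: x+3/4x²=0 ⇒ x=−4/3=-1.3333; min R=1−1/(4·3/4)=0.6667>−1
Confirm numerically:
  x=-0.705: |R|=0.66777 <1
  x=-0.697: |R|=0.66736 <1
  x=-0.673: |R|=0.66670 <1
  x=-0.552: |R|=0.67653 <1
  x=-1.461: |R|=1.13989 >1
  x=-1.401: |R|=1.07110 >1
Interval (-1.3333, 0).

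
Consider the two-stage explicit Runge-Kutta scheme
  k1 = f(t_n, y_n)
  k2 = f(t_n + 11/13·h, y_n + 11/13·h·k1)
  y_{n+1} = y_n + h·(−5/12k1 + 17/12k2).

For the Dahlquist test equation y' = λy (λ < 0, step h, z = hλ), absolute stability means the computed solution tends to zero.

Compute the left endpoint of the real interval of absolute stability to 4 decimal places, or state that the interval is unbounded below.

z* = -0.8342.

On y'=λy, z=hλ:
  k1=λy_n ⇒ h·k1=z·y_n;  k2=λ(1+11/13z)y_n ⇒ h·k2=z(1+11/13z)y_n
  y_{n+1}/y_n = 1 − 5/12z + 17/12z(1+11/13z) = 1 + z + 187/156z²
  Hence R(z) = 1 + z + 187/156z².

Need |R(x)|<1, x<0.
x=-0.94: |R|=1.1192
R=1: x+187/156x²=0 ⇒ x=−156/187=-0.8342; min R=1−1/(4·187/156)=0.7914>−1
Confirm numerically:
  x=-0.670: |R|=0.86810 <1
  x=-0.397: |R|=0.79193 <1
  x=-0.339: |R|=0.79876 <1
  x=-1.258: |R|=1.63905 >1
  x=-0.952: |R|=1.13440 >1
  x=-0.950: |R|=1.13184 >1
Stable set (-0.8342, 0).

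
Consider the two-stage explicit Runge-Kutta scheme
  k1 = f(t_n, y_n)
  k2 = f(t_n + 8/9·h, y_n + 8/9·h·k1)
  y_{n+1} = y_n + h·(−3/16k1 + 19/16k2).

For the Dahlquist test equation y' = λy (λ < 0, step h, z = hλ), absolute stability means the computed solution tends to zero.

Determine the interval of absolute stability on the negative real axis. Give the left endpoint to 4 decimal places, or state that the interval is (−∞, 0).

On y'=λy, z=hλ:
  k1=λy_n ⇒ h·k1=z·y_n;  k2=λ(1+8/9z)y_n ⇒ h·k2=z(1+8/9z)y_n
  y_{n+1}/y_n = 1 − 3/16z + 19/16z(1+8/9z) = 1 + z + 19/18z²
  ⇒ R(z) = 1 + z + 19/18z².

Need |R(x)|<1, x<0.
x=-1.1: |R|=1.1772
R=1: x+19/18x²=0 ⇒ x=−18/19=-0.9474; min R=1−1/(4·19/18)=0.7632>−1
Confirm numerically:
  x=-0.824: |R|=0.89270 <1
  x=-0.772: |R|=0.85709 <1
  x=-0.713: |R|=0.82361 <1
  x=-1.215: |R|=1.34324 >1
  x=-1.198: |R|=1.31694 >1
Stable set (-0.9474, 0).

z∈(-0.9474,0).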